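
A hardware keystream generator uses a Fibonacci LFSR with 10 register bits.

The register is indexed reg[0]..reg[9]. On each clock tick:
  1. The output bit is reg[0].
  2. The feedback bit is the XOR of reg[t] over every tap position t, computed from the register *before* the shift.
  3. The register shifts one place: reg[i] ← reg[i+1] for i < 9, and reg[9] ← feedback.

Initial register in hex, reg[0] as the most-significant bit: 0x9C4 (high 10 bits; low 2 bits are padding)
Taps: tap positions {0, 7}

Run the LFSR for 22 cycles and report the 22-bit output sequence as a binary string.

k : reg_k → out_k, fb_k
0: 1001110001 → 1, fb=1
1: 0011100011 → 0, fb=0
2: 0111000110 → 0, fb=1
3: 1110001101 → 1, fb=0
4: 1100011010 → 1, fb=1
5: 1000110101 → 1, fb=0
6: 0001101010 → 0, fb=0
7: 0011010100 → 0, fb=1
8: 0110101001 → 0, fb=0
9: 1101010010 → 1, fb=1
10: 1010100101 → 1, fb=0
11: 0101001010 → 0, fb=0
12: 1010010100 → 1, fb=0
13: 0100101000 → 0, fb=0
14: 1001010000 → 1, fb=1
15: 0010100001 → 0, fb=0
16: 0101000010 → 0, fb=0
17: 1010000100 → 1, fb=0
18: 0100001000 → 0, fb=0
19: 1000010000 → 1, fb=1
20: 0000100001 → 0, fb=0
21: 0001000010 → 0, fb=0

1001110001101010010100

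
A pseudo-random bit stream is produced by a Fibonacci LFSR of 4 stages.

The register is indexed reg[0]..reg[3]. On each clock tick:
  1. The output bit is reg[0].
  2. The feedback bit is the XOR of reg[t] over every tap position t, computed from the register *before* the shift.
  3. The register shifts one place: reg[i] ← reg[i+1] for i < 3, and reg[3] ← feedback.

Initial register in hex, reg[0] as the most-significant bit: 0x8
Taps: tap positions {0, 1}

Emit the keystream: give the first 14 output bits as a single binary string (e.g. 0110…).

step | reg (before) | out | fb
   0 | 1000 | 1 | 1
   1 | 0001 | 0 | 0
   2 | 0010 | 0 | 0
   3 | 0100 | 0 | 1
   4 | 1001 | 1 | 1
   5 | 0011 | 0 | 0
   6 | 0110 | 0 | 1
   7 | 1101 | 1 | 0
   8 | 1010 | 1 | 1
   9 | 0101 | 0 | 1
  10 | 1011 | 1 | 1
  11 | 0111 | 0 | 1
  12 | 1111 | 1 | 0
  13 | 1110 | 1 | 0

10001001101011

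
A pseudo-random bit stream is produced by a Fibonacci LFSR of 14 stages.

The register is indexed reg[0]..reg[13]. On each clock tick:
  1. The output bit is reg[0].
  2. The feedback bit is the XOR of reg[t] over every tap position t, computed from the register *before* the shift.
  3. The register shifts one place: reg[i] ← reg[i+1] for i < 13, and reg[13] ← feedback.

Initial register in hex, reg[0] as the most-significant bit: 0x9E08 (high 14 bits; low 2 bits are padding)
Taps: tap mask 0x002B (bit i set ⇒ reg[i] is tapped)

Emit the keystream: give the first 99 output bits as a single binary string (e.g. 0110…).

tick  register→output (feedback)
  0  10011110000010→1 (1)
  1  00111100000101→0 (0)
  2  01111000001010→0 (0)
  3  11110000010100→1 (1)
  4  11100000101001→1 (0)
  5  11000001010010→1 (0)
  6  10000010100100→1 (1)
  7  00000101001001→0 (1)
  8  00001010010011→0 (0)
  9  00010100100110→0 (0)
 10  00101001001100→0 (0)
 11  01010010011000→0 (0)
 12  10100100110000→1 (0)
 13  01001001100000→0 (1)
 14  10010011000001→1 (0)
 15  00100110000010→0 (1)
 16  01001100000101→0 (0)
 17  10011000001010→1 (0)
 18  00110000010100→0 (1)
 19  01100000101001→0 (1)
 20  11000001010011→1 (0)
 21  10000010100110→1 (1)
 22  00000101001101→0 (1)
 23  00001010011011→0 (0)
 24  00010100110110→0 (0)
 25  00101001101100→0 (0)
 26  01010011011000→0 (0)
 27  10100110110000→1 (0)
 28  01001101100000→0 (0)
 29  10011011000000→1 (0)
 30  00110110000000→0 (0)
 31  01101100000000→0 (0)
 32  11011000000000→1 (1)
 33  10110000000001→1 (0)
 34  01100000000010→0 (1)
 35  11000000000101→1 (0)
 36  10000000001010→1 (1)
 37  00000000010101→0 (0)
 38  00000000101010→0 (0)
 39  00000001010100→0 (0)
 40  00000010101000→0 (0)
 41  00000101010000→0 (1)
 42  00001010100001→0 (0)
 43  00010101000010→0 (0)
 44  00101010000100→0 (0)
 45  01010100001000→0 (1)
 46  10101000010001→1 (1)
 47  01010000100011→0 (0)
 48  10100001000110→1 (1)
 49  01000010001101→0 (1)
 50  10000100011011→1 (0)
 51  00001000110110→0 (0)
 52  00010001101100→0 (1)
 53  00100011011001→0 (0)
 54  01000110110010→0 (0)
 55  10001101100100→1 (0)
 56  00011011001000→0 (1)
 57  00110110010001→0 (0)
 58  01101100100010→0 (0)
 59  11011001000100→1 (1)
 60  10110010001001→1 (0)
 61  01100100010010→0 (0)
 62  11001000100100→1 (0)
 63  10010001001000→1 (0)
 64  00100010010000→0 (0)
 65  01000100100000→0 (0)
 66  10001001000000→1 (1)
 67  00010010000001→0 (1)
 68  00100100000011→0 (1)
 69  01001000000111→0 (1)
 70  10010000001111→1 (0)
 71  00100000011110→0 (0)
 72  01000000111100→0 (1)
 73  10000001111001→1 (1)
 74  00000011110011→0 (0)
 75  00000111100110→0 (1)
 76  00001111001101→0 (1)
 77  00011110011011→0 (0)
 78  00111100110110→0 (0)
 79  01111001101100→0 (0)
 80  11110011011000→1 (1)
 81  11100110110001→1 (1)
 82  11001101100011→1 (1)
 83  10011011000111→1 (0)
 84  00110110001110→0 (0)
 85  01101100011100→0 (0)
 86  11011000111000→1 (1)
 87  10110001110001→1 (0)
 88  01100011100010→0 (1)
 89  11000111000101→1 (1)
 90  10001110001011→1 (0)
 91  00011100010110→0 (0)
 92  00111000101100→0 (1)
 93  01110001011001→0 (0)
 94  11100010110010→1 (0)
 95  11000101100100→1 (1)
 96  10001011001001→1 (1)
 97  00010110010011→0 (0)
 98  00101100100110→0 (1)

100111100000101001001100000101001101100000000010101000010001101100100010010000001111001101100011100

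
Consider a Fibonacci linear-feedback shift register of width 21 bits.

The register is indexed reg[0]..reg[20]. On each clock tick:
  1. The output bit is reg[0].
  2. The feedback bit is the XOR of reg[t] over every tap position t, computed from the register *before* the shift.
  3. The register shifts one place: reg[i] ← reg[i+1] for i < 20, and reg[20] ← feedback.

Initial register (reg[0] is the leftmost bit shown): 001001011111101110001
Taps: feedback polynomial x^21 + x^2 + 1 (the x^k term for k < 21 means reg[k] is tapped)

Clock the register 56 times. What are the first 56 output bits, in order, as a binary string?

step | reg (before) | out | fb
   0 | 001001011111101110001 | 0 | 1
   1 | 010010111111011100011 | 0 | 0
   2 | 100101111110111000110 | 1 | 1
   3 | 001011111101110001101 | 0 | 1
   4 | 010111111011100011011 | 0 | 0
   5 | 101111110111000110110 | 1 | 0
   6 | 011111101110001101100 | 0 | 1
   7 | 111111011100011011001 | 1 | 0
   8 | 111110111000110110010 | 1 | 0
   9 | 111101110001101100100 | 1 | 0
  10 | 111011100011011001000 | 1 | 0
  11 | 110111000110110010000 | 1 | 1
  12 | 101110001101100100001 | 1 | 0
  13 | 011100011011001000010 | 0 | 1
  14 | 111000110110010000101 | 1 | 0
  15 | 110001101100100001010 | 1 | 1
  16 | 100011011001000010101 | 1 | 1
  17 | 000110110010000101011 | 0 | 0
  18 | 001101100100001010110 | 0 | 1
  19 | 011011001000010101101 | 0 | 1
  20 | 110110010000101011011 | 1 | 1
  21 | 101100100001010110111 | 1 | 0
  22 | 011001000010101101110 | 0 | 1
  23 | 110010000101011011101 | 1 | 1
  24 | 100100001010110111011 | 1 | 1
  25 | 001000010101101110111 | 0 | 1
  26 | 010000101011011101111 | 0 | 0
  27 | 100001010110111011110 | 1 | 1
  28 | 000010101101110111101 | 0 | 0
  29 | 000101011011101111010 | 0 | 0
  30 | 001010110111011110100 | 0 | 1
  31 | 010101101110111101001 | 0 | 0
  32 | 101011011101111010010 | 1 | 0
  33 | 010110111011110100100 | 0 | 0
  34 | 101101110111101001000 | 1 | 0
  35 | 011011101111010010000 | 0 | 1
  36 | 110111011110100100001 | 1 | 1
  37 | 101110111101001000011 | 1 | 0
  38 | 011101111010010000110 | 0 | 1
  39 | 111011110100100001101 | 1 | 0
  40 | 110111101001000011010 | 1 | 1
  41 | 101111010010000110101 | 1 | 0
  42 | 011110100100001101010 | 0 | 1
  43 | 111101001000011010101 | 1 | 0
  44 | 111010010000110101010 | 1 | 0
  45 | 110100100001101010100 | 1 | 1
  46 | 101001000011010101001 | 1 | 0
  47 | 010010000110101010010 | 0 | 0
  48 | 100100001101010100100 | 1 | 1
  49 | 001000011010101001001 | 0 | 1
  50 | 010000110101010010011 | 0 | 0
  51 | 100001101010100100110 | 1 | 1
  52 | 000011010101001001101 | 0 | 0
  53 | 000110101010010011010 | 0 | 0
  54 | 001101010100100110100 | 0 | 1
  55 | 011010101001001101001 | 0 | 1

00100101111110111000110110010000101011011101111010010000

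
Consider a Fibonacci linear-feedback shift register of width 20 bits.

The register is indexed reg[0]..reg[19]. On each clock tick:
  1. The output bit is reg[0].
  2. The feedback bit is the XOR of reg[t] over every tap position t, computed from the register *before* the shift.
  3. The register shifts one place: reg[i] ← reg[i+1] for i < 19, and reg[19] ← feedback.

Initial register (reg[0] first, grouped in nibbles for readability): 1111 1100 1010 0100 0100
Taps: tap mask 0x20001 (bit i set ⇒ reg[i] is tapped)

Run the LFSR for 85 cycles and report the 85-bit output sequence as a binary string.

1111110010100100010001110010111110110010001101000111010110010001011010100001101001011

k : reg_k → out_k, fb_k
0: 11111100101001000100 → 1, fb=0
1: 11111001010010001000 → 1, fb=1
2: 11110010100100010001 → 1, fb=1
3: 11100101001000100011 → 1, fb=1
4: 11001010010001000111 → 1, fb=0
5: 10010100100010001110 → 1, fb=0
6: 00101001000100011100 → 0, fb=1
7: 01010010001000111001 → 0, fb=0
8: 10100100010001110010 → 1, fb=1
9: 01001000100011100101 → 0, fb=1
10: 10010001000111001011 → 1, fb=1
11: 00100010001110010111 → 0, fb=1
12: 01000100011100101111 → 0, fb=1
13: 10001000111001011111 → 1, fb=0
14: 00010001110010111110 → 0, fb=1
15: 00100011100101111101 → 0, fb=1
16: 01000111001011111011 → 0, fb=0
17: 10001110010111110110 → 1, fb=0
18: 00011100101111101100 → 0, fb=1
19: 00111001011111011001 → 0, fb=0
20: 01110010111110110010 → 0, fb=0
21: 11100101111101100100 → 1, fb=0
22: 11001011111011001000 → 1, fb=1
23: 10010111110110010001 → 1, fb=1
24: 00101111101100100011 → 0, fb=0
25: 01011111011001000110 → 0, fb=1
26: 10111110110010001101 → 1, fb=0
27: 01111101100100011010 → 0, fb=0
28: 11111011001000110100 → 1, fb=0
29: 11110110010001101000 → 1, fb=1
30: 11101100100011010001 → 1, fb=1
31: 11011001000110100011 → 1, fb=1
32: 10110010001101000111 → 1, fb=0
33: 01100100011010001110 → 0, fb=1
34: 11001000110100011101 → 1, fb=0
35: 10010001101000111010 → 1, fb=1
36: 00100011010001110101 → 0, fb=1
37: 01000110100011101011 → 0, fb=0
38: 10001101000111010110 → 1, fb=0
39: 00011010001110101100 → 0, fb=1
40: 00110100011101011001 → 0, fb=0
41: 01101000111010110010 → 0, fb=0
42: 11010001110101100100 → 1, fb=0
43: 10100011101011001000 → 1, fb=1
44: 01000111010110010001 → 0, fb=0
45: 10001110101100100010 → 1, fb=1
46: 00011101011001000101 → 0, fb=1
47: 00111010110010001011 → 0, fb=0
48: 01110101100100010110 → 0, fb=1
49: 11101011001000101101 → 1, fb=0
50: 11010110010001011010 → 1, fb=1
51: 10101100100010110101 → 1, fb=0
52: 01011001000101101010 → 0, fb=0
53: 10110010001011010100 → 1, fb=0
54: 01100100010110101000 → 0, fb=0
55: 11001000101101010000 → 1, fb=1
56: 10010001011010100001 → 1, fb=1
57: 00100010110101000011 → 0, fb=0
58: 01000101101010000110 → 0, fb=1
59: 10001011010100001101 → 1, fb=0
60: 00010110101000011010 → 0, fb=0
61: 00101101010000110100 → 0, fb=1
62: 01011010100001101001 → 0, fb=0
63: 10110101000011010010 → 1, fb=1
64: 01101010000110100101 → 0, fb=1
65: 11010100001101001011 → 1, fb=1
66: 10101000011010010111 → 1, fb=0
67: 01010000110100101110 → 0, fb=1
68: 10100001101001011101 → 1, fb=0
69: 01000011010010111010 → 0, fb=0
70: 10000110100101110100 → 1, fb=0
71: 00001101001011101000 → 0, fb=0
72: 00011010010111010000 → 0, fb=0
73: 00110100101110100000 → 0, fb=0
74: 01101001011101000000 → 0, fb=0
75: 11010010111010000000 → 1, fb=1
76: 10100101110100000001 → 1, fb=1
77: 01001011101000000011 → 0, fb=0
78: 10010111010000000110 → 1, fb=0
79: 00101110100000001100 → 0, fb=1
80: 01011101000000011001 → 0, fb=0
81: 10111010000000110010 → 1, fb=1
82: 01110100000001100101 → 0, fb=1
83: 11101000000011001011 → 1, fb=1
84: 11010000000110010111 → 1, fb=0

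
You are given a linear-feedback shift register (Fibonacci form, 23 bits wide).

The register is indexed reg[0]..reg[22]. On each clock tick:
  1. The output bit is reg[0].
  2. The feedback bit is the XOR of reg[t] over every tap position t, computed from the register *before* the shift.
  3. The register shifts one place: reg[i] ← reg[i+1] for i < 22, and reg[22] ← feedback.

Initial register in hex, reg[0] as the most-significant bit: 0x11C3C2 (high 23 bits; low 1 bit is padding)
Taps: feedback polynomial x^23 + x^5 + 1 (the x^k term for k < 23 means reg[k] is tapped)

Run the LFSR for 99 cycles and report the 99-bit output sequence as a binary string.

step | reg (before) | out | fb
   0 | 00010001110000111100001 | 0 | 0
   1 | 00100011100001111000010 | 0 | 0
   2 | 01000111000011110000100 | 0 | 1
   3 | 10001110000111100001001 | 1 | 0
   4 | 00011100001111000010010 | 0 | 1
   5 | 00111000011110000100101 | 0 | 0
   6 | 01110000111100001001010 | 0 | 0
   7 | 11100001111000010010100 | 1 | 1
   8 | 11000011110000100101001 | 1 | 1
   9 | 10000111100001001010011 | 1 | 0
  10 | 00001111000010010100110 | 0 | 1
  11 | 00011110000100101001101 | 0 | 1
  12 | 00111100001001010011011 | 0 | 1
  13 | 01111000010010100110111 | 0 | 0
  14 | 11110000100101001101110 | 1 | 1
  15 | 11100001001010011011101 | 1 | 1
  16 | 11000010010100110111011 | 1 | 1
  17 | 10000100101001101110111 | 1 | 0
  18 | 00001001010011011101110 | 0 | 0
  19 | 00010010100110111011100 | 0 | 0
  20 | 00100101001101110111000 | 0 | 1
  21 | 01001010011011101110001 | 0 | 0
  22 | 10010100110111011100010 | 1 | 0
  23 | 00101001101110111000100 | 0 | 0
  24 | 01010011011101110001000 | 0 | 0
  25 | 10100110111011100010000 | 1 | 0
  26 | 01001101110111000100000 | 0 | 1
  27 | 10011011101110001000001 | 1 | 1
  28 | 00110111011100010000011 | 0 | 1
  29 | 01101110111000100000111 | 0 | 1
  30 | 11011101110001000001111 | 1 | 0
  31 | 10111011100010000011110 | 1 | 1
  32 | 01110111000100000111101 | 0 | 1
  33 | 11101110001000001111011 | 1 | 0
  34 | 11011100010000011110110 | 1 | 0
  35 | 10111000100000111101100 | 1 | 1
  36 | 01110001000001111011001 | 0 | 0
  37 | 11100010000011110110010 | 1 | 1
  38 | 11000100000111101100101 | 1 | 0
  39 | 10001000001111011001010 | 1 | 1
  40 | 00010000011110110010101 | 0 | 0
  41 | 00100000111101100101010 | 0 | 0
  42 | 01000001111011001010100 | 0 | 0
  43 | 10000011110110010101000 | 1 | 1
  44 | 00000111101100101010001 | 0 | 1
  45 | 00001111011001010100011 | 0 | 1
  46 | 00011110110010101000111 | 0 | 1
  47 | 00111101100101010001111 | 0 | 1
  48 | 01111011001010100011111 | 0 | 0
  49 | 11110110010101000111110 | 1 | 0
  50 | 11101100101010001111100 | 1 | 0
  51 | 11011001010100011111000 | 1 | 1
  52 | 10110010101000111110001 | 1 | 1
  53 | 01100101010001111100011 | 0 | 1
  54 | 11001010100011111000111 | 1 | 1
  55 | 10010101000111110001111 | 1 | 0
  56 | 00101010001111100011110 | 0 | 0
  57 | 01010100011111000111100 | 0 | 1
  58 | 10101000111110001111001 | 1 | 1
  59 | 01010001111100011110011 | 0 | 0
  60 | 10100011111000111100110 | 1 | 1
  61 | 01000111110001111001101 | 0 | 1
  62 | 10001111100011110011011 | 1 | 0
  63 | 00011111000111100110110 | 0 | 1
  64 | 00111110001111001101101 | 0 | 1
  65 | 01111100011110011011011 | 0 | 1
  66 | 11111000111100110110111 | 1 | 1
  67 | 11110001111001101101111 | 1 | 1
  68 | 11100011110011011011111 | 1 | 1
  69 | 11000111100110110111111 | 1 | 0
  70 | 10001111001101101111110 | 1 | 0
  71 | 00011110011011011111100 | 0 | 1
  72 | 00111100110110111111001 | 0 | 1
  73 | 01111001101101111110011 | 0 | 0
  74 | 11110011011011111100110 | 1 | 1
  75 | 11100110110111111001101 | 1 | 0
  76 | 11001101101111110011010 | 1 | 0
  77 | 10011011011111100110100 | 1 | 1
  78 | 00110110111111001101001 | 0 | 1
  79 | 01101101111110011010011 | 0 | 1
  80 | 11011011111100110100111 | 1 | 1
  81 | 10110111111001101001111 | 1 | 0
  82 | 01101111110011010011110 | 0 | 1
  83 | 11011111100110100111101 | 1 | 0
  84 | 10111111001101001111010 | 1 | 0
  85 | 01111110011010011110100 | 0 | 1
  86 | 11111100110100111101001 | 1 | 0
  87 | 11111001101001111010010 | 1 | 1
  88 | 11110011010011110100101 | 1 | 1
  89 | 11100110100111101001011 | 1 | 0
  90 | 11001101001111010010110 | 1 | 0
  91 | 10011010011110100101100 | 1 | 1
  92 | 00110100111101001011001 | 0 | 1
  93 | 01101001111010010110011 | 0 | 0
  94 | 11010011110100101100110 | 1 | 1
  95 | 10100111101001011001101 | 1 | 0
  96 | 01001111010010110011010 | 0 | 1
  97 | 10011110100101100110101 | 1 | 0
  98 | 00111101001011001101010 | 0 | 1

000100011100001111000010010100110111011100010000011110110010101000111110001111001101101111110011010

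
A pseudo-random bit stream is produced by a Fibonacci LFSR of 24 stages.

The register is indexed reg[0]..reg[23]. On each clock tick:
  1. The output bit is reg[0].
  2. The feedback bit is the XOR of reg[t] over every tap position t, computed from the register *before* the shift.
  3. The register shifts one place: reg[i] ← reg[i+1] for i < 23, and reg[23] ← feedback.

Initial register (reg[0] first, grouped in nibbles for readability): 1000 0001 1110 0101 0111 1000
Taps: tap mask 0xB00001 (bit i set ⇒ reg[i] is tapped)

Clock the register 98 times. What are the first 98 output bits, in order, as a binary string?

tick  register→output (feedback)
  0  100000011110010101111000→1 (0)
  1  000000111100101011110000→0 (0)
  2  000001111001010111100000→0 (0)
  3  000011110010101111000000→0 (0)
  4  000111100101011110000000→0 (0)
  5  001111001010111100000000→0 (0)
  6  011110010101111000000000→0 (0)
  7  111100101011110000000000→1 (1)
  8  111001010111100000000001→1 (0)
  9  110010101111000000000010→1 (1)
 10  100101011110000000000101→1 (1)
 11  001010111100000000001011→0 (0)
 12  010101111000000000010110→0 (1)
 13  101011110000000000101101→1 (0)
 14  010111100000000001011010→0 (1)
 15  101111000000000010110101→1 (1)
 16  011110000000000101101011→0 (0)
 17  111100000000001011010110→1 (0)
 18  111000000000010110101100→1 (1)
 19  110000000000101101011001→1 (1)
 20  100000000001011010110011→1 (0)
 21  000000000010110101100110→0 (1)
 22  000000000101101011001101→0 (1)
 23  000000001011010110011011→0 (0)
 24  000000010110101100110110→0 (1)
 25  000000101101011001101101→0 (1)
 26  000001011010110011011011→0 (0)
 27  000010110101100110110110→0 (1)
 28  000101101011001101101101→0 (1)
 29  001011010110011011011011→0 (0)
 30  010110101100110110110110→0 (1)
 31  101101011001101101101101→1 (0)
 32  011010110011011011011010→0 (1)
 33  110101100110110110110101→1 (1)
 34  101011001101101101101011→1 (1)
 35  010110011011011011010111→0 (0)
 36  101100110110110110101110→1 (1)
 37  011001101101101101011101→0 (1)
 38  110011011011011010111011→1 (1)
 39  100110110110110101110111→1 (1)
 40  001101101101101011101111→0 (1)
 41  011011011011010111011111→0 (1)
 42  110110110110101110111111→1 (0)
 43  101101101101011101111110→1 (1)
 44  011011011010111011111101→0 (1)
 45  110110110101110111111011→1 (1)
 46  101101101011101111110111→1 (1)
 47  011011010111011111101111→0 (1)
 48  110110101110111111011111→1 (0)
 49  101101011101111110111110→1 (1)
 50  011010111011111101111101→0 (1)
 51  110101110111111011111011→1 (1)
 52  101011101111110111110111→1 (1)
 53  010111011111101111101111→0 (1)
 54  101110111111011111011111→1 (0)
 55  011101111110111110111110→0 (0)
 56  111011111101111101111100→1 (1)
 57  110111111011111011111001→1 (1)
 58  101111110111110111110011→1 (0)
 59  011111101111101111100110→0 (1)
 60  111111011111011111001101→1 (0)
 61  111110111110111110011010→1 (0)
 62  111101111101111100110100→1 (0)
 63  111011111011111001101000→1 (0)
 64  110111110111110011010000→1 (1)
 65  101111101111100110100001→1 (0)
 66  011111011111001101000010→0 (0)
 67  111110111110011010000100→1 (0)
 68  111101111100110100001000→1 (0)
 69  111011111001101000010000→1 (1)
 70  110111110011010000100001→1 (0)
 71  101111100110100001000010→1 (1)
 72  011111001101000010000101→0 (0)
 73  111110011010000100001010→1 (0)
 74  111100110100001000010100→1 (0)
 75  111001101000010000101000→1 (0)
 76  110011010000100001010000→1 (1)
 77  100110100001000010100001→1 (0)
 78  001101000010000101000010→0 (0)
 79  011010000100001010000100→0 (1)
 80  110100001000010100001001→1 (1)
 81  101000010000101000010011→1 (0)
 82  010000100001010000100110→0 (1)
 83  100001000010100001001101→1 (0)
 84  000010000101000010011010→0 (1)
 85  000100001010000100110101→0 (0)
 86  001000010100001001101010→0 (1)
 87  010000101000010011010101→0 (0)
 88  100001010000100110101010→1 (0)
 89  000010100001001101010100→0 (1)
 90  000101000010011010101001→0 (0)
 91  001010000100110101010010→0 (0)
 92  010100001001101010100100→0 (1)
 93  101000010011010101001001→1 (1)
 94  010000100110101010010011→0 (1)
 95  100001001101010100100111→1 (1)
 96  000010011010101001001111→0 (1)
 97  000100110101010010011111→0 (1)

10000001111001010111100000000001011010110011011011011010111011111101111101111100110100001000010100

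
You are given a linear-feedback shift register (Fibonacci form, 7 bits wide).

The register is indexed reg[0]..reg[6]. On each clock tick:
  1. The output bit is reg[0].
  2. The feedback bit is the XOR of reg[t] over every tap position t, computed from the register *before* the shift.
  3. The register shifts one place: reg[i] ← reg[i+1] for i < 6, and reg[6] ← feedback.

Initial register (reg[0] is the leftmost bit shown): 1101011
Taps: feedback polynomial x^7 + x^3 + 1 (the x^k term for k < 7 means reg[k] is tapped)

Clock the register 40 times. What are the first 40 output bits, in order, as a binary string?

1101011011000001100110101001110011110110

k : reg_k → out_k, fb_k
0: 1101011 → 1, fb=0
1: 1010110 → 1, fb=1
2: 0101101 → 0, fb=1
3: 1011011 → 1, fb=0
4: 0110110 → 0, fb=0
5: 1101100 → 1, fb=0
6: 1011000 → 1, fb=0
7: 0110000 → 0, fb=0
8: 1100000 → 1, fb=1
9: 1000001 → 1, fb=1
10: 0000011 → 0, fb=0
11: 0000110 → 0, fb=0
12: 0001100 → 0, fb=1
13: 0011001 → 0, fb=1
14: 0110011 → 0, fb=0
15: 1100110 → 1, fb=1
16: 1001101 → 1, fb=0
17: 0011010 → 0, fb=1
18: 0110101 → 0, fb=0
19: 1101010 → 1, fb=0
20: 1010100 → 1, fb=1
21: 0101001 → 0, fb=1
22: 1010011 → 1, fb=1
23: 0100111 → 0, fb=0
24: 1001110 → 1, fb=0
25: 0011100 → 0, fb=1
26: 0111001 → 0, fb=1
27: 1110011 → 1, fb=1
28: 1100111 → 1, fb=1
29: 1001111 → 1, fb=0
30: 0011110 → 0, fb=1
31: 0111101 → 0, fb=1
32: 1111011 → 1, fb=0
33: 1110110 → 1, fb=1
34: 1101101 → 1, fb=0
35: 1011010 → 1, fb=0
36: 0110100 → 0, fb=0
37: 1101000 → 1, fb=0
38: 1010000 → 1, fb=1
39: 0100001 → 0, fb=0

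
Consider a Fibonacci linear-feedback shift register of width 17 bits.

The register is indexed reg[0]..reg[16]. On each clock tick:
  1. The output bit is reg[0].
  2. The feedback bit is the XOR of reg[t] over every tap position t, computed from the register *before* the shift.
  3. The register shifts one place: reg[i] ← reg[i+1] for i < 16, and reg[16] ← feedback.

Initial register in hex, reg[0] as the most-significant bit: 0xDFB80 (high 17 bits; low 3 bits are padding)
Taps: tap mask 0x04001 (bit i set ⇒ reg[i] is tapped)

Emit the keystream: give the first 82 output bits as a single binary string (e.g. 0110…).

1101111110111000011000111010100100010011101000001001101010000000010001011111111111

step | reg (before) | out | fb
   0 | 11011111101110000 | 1 | 1
   1 | 10111111011100001 | 1 | 1
   2 | 01111110111000011 | 0 | 0
   3 | 11111101110000110 | 1 | 0
   4 | 11111011100001100 | 1 | 0
   5 | 11110111000011000 | 1 | 1
   6 | 11101110000110001 | 1 | 1
   7 | 11011100001100011 | 1 | 1
   8 | 10111000011000111 | 1 | 0
   9 | 01110000110001110 | 0 | 1
  10 | 11100001100011101 | 1 | 0
  11 | 11000011000111010 | 1 | 1
  12 | 10000110001110101 | 1 | 0
  13 | 00001100011101010 | 0 | 0
  14 | 00011000111010100 | 0 | 1
  15 | 00110001110101001 | 0 | 0
  16 | 01100011101010010 | 0 | 0
  17 | 11000111010100100 | 1 | 0
  18 | 10001110101001000 | 1 | 1
  19 | 00011101010010001 | 0 | 0
  20 | 00111010100100010 | 0 | 0
  21 | 01110101001000100 | 0 | 1
  22 | 11101010010001001 | 1 | 1
  23 | 11010100100010011 | 1 | 1
  24 | 10101001000100111 | 1 | 0
  25 | 01010010001001110 | 0 | 1
  26 | 10100100010011101 | 1 | 0
  27 | 01001000100111010 | 0 | 0
  28 | 10010001001110100 | 1 | 0
  29 | 00100010011101000 | 0 | 0
  30 | 01000100111010000 | 0 | 0
  31 | 10001001110100000 | 1 | 1
  32 | 00010011101000001 | 0 | 0
  33 | 00100111010000010 | 0 | 0
  34 | 01001110100000100 | 0 | 1
  35 | 10011101000001001 | 1 | 1
  36 | 00111010000010011 | 0 | 0
  37 | 01110100000100110 | 0 | 1
  38 | 11101000001001101 | 1 | 0
  39 | 11010000010011010 | 1 | 1
  40 | 10100000100110101 | 1 | 0
  41 | 01000001001101010 | 0 | 0
  42 | 10000010011010100 | 1 | 0
  43 | 00000100110101000 | 0 | 0
  44 | 00001001101010000 | 0 | 0
  45 | 00010011010100000 | 0 | 0
  46 | 00100110101000000 | 0 | 0
  47 | 01001101010000000 | 0 | 0
  48 | 10011010100000000 | 1 | 1
  49 | 00110101000000001 | 0 | 0
  50 | 01101010000000010 | 0 | 0
  51 | 11010100000000100 | 1 | 0
  52 | 10101000000001000 | 1 | 1
  53 | 01010000000010001 | 0 | 0
  54 | 10100000000100010 | 1 | 1
  55 | 01000000001000101 | 0 | 1
  56 | 10000000010001011 | 1 | 1
  57 | 00000000100010111 | 0 | 1
  58 | 00000001000101111 | 0 | 1
  59 | 00000010001011111 | 0 | 1
  60 | 00000100010111111 | 0 | 1
  61 | 00001000101111111 | 0 | 1
  62 | 00010001011111111 | 0 | 1
  63 | 00100010111111111 | 0 | 1
  64 | 01000101111111111 | 0 | 1
  65 | 10001011111111111 | 1 | 0
  66 | 00010111111111110 | 0 | 1
  67 | 00101111111111101 | 0 | 1
  68 | 01011111111111011 | 0 | 0
  69 | 10111111111110110 | 1 | 0
  70 | 01111111111101100 | 0 | 1
  71 | 11111111111011001 | 1 | 1
  72 | 11111111110110011 | 1 | 1
  73 | 11111111101100111 | 1 | 0
  74 | 11111111011001110 | 1 | 0
  75 | 11111110110011100 | 1 | 0
  76 | 11111101100111000 | 1 | 1
  77 | 11111011001110001 | 1 | 1
  78 | 11110110011100011 | 1 | 1
  79 | 11101100111000111 | 1 | 0
  80 | 11011001110001110 | 1 | 0
  81 | 10110011100011100 | 1 | 0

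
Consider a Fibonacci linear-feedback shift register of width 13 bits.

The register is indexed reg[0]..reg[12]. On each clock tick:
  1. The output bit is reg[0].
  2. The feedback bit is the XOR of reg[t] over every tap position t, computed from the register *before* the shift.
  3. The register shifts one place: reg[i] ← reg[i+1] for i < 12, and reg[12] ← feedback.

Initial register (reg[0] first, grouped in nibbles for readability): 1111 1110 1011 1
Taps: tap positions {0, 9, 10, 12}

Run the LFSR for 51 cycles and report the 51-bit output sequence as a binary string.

111111101011110100000110011111111101100110011000011

tick  register→output (feedback)
  0  1111111010111→1 (1)
  1  1111110101111→1 (0)
  2  1111101011110→1 (1)
  3  1111010111101→1 (0)
  4  1110101111010→1 (0)
  5  1101011110100→1 (0)
  6  1010111101000→1 (0)
  7  0101111010000→0 (0)
  8  1011110100000→1 (1)
  9  0111101000001→0 (1)
 10  1111010000011→1 (0)
 11  1110100000110→1 (0)
 12  1101000001100→1 (1)
 13  1010000011001→1 (1)
 14  0100000110011→0 (1)
 15  1000001100111→1 (1)
 16  0000011001111→0 (1)
 17  0000110011111→0 (1)
 18  0001100111111→0 (1)
 19  0011001111111→0 (1)
 20  0110011111111→0 (1)
 21  1100111111111→1 (0)
 22  1001111111110→1 (1)
 23  0011111111101→0 (1)
 24  0111111111011→0 (0)
 25  1111111110110→1 (0)
 26  1111111101100→1 (1)
 27  1111111011001→1 (1)
 28  1111110110011→1 (0)
 29  1111101100110→1 (0)
 30  1111011001100→1 (1)
 31  1110110011001→1 (1)
 32  1101100110011→1 (0)
 33  1011001100110→1 (0)
 34  0110011001100→0 (0)
 35  1100110011000→1 (0)
 36  1001100110000→1 (1)
 37  0011001100001→0 (1)
 38  0110011000011→0 (1)
 39  1100110000111→1 (1)
 40  1001100001111→1 (0)
 41  0011000011110→0 (0)
 42  0110000111100→0 (0)
 43  1100001111000→1 (0)
 44  1000011110000→1 (1)
 45  0000111100001→0 (1)
 46  0001111000011→0 (1)
 47  0011110000111→0 (0)
 48  0111100001110→0 (0)
 49  1111000011100→1 (1)
 50  1110000111001→1 (1)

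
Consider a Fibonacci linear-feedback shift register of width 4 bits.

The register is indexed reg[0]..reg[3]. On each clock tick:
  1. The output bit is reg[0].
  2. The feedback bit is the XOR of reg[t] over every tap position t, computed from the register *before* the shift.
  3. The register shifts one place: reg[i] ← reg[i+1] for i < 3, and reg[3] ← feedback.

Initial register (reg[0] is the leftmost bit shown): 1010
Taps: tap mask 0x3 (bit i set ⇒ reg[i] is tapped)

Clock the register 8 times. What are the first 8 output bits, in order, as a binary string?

k : reg_k → out_k, fb_k
0: 1010 → 1, fb=1
1: 0101 → 0, fb=1
2: 1011 → 1, fb=1
3: 0111 → 0, fb=1
4: 1111 → 1, fb=0
5: 1110 → 1, fb=0
6: 1100 → 1, fb=0
7: 1000 → 1, fb=1

10101111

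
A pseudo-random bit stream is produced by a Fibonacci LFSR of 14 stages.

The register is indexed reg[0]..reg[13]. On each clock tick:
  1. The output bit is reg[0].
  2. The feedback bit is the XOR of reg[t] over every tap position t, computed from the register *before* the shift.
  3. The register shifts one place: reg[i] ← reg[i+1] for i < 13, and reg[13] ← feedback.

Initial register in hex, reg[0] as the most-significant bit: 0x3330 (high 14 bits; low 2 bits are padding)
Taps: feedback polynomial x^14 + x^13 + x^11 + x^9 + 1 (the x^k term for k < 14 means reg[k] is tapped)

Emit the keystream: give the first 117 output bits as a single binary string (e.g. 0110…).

001100110011001000010100101011110111101111101010101101110101001111010001010010000000011010000111011101011111011100001

step | reg (before) | out | fb
   0 | 00110011001100 | 0 | 1
   1 | 01100110011001 | 0 | 0
   2 | 11001100110010 | 1 | 0
   3 | 10011001100100 | 1 | 0
   4 | 00110011001000 | 0 | 0
   5 | 01100110010000 | 0 | 1
   6 | 11001100100001 | 1 | 0
   7 | 10011001000010 | 1 | 1
   8 | 00110010000101 | 0 | 0
   9 | 01100100001010 | 0 | 0
  10 | 11001000010100 | 1 | 1
  11 | 10010000101001 | 1 | 0
  12 | 00100001010010 | 0 | 1
  13 | 01000010100101 | 0 | 0
  14 | 10000101001010 | 1 | 1
  15 | 00001010010101 | 0 | 1
  16 | 00010100101011 | 0 | 1
  17 | 00101001010111 | 0 | 1
  18 | 01010010101111 | 0 | 0
  19 | 10100101011110 | 1 | 1
  20 | 01001010111101 | 0 | 1
  21 | 10010101111011 | 1 | 1
  22 | 00101011110111 | 0 | 1
  23 | 01010111101111 | 0 | 0
  24 | 10101111011110 | 1 | 1
  25 | 01011110111101 | 0 | 1
  26 | 10111101111011 | 1 | 1
  27 | 01111011110111 | 0 | 1
  28 | 11110111101111 | 1 | 1
  29 | 11101111011111 | 1 | 0
  30 | 11011110111110 | 1 | 1
  31 | 10111101111101 | 1 | 0
  32 | 01111011111010 | 0 | 1
  33 | 11110111110101 | 1 | 0
  34 | 11101111101010 | 1 | 1
  35 | 11011111010101 | 1 | 0
  36 | 10111110101010 | 1 | 1
  37 | 01111101010101 | 0 | 1
  38 | 11111010101011 | 1 | 0
  39 | 11110101010110 | 1 | 1
  40 | 11101010101101 | 1 | 1
  41 | 11010101011011 | 1 | 1
  42 | 10101010110111 | 1 | 0
  43 | 01010101101110 | 0 | 1
  44 | 10101011011101 | 1 | 0
  45 | 01010110111010 | 0 | 1
  46 | 10101101110101 | 1 | 0
  47 | 01011011101010 | 0 | 0
  48 | 10110111010100 | 1 | 1
  49 | 01101110101001 | 0 | 1
  50 | 11011101010011 | 1 | 1
  51 | 10111010100111 | 1 | 1
  52 | 01110101001111 | 0 | 0
  53 | 11101010011110 | 1 | 1
  54 | 11010100111101 | 1 | 0
  55 | 10101001111010 | 1 | 0
  56 | 01010011110100 | 0 | 0
  57 | 10100111101000 | 1 | 1
  58 | 01001111010001 | 0 | 0
  59 | 10011110100010 | 1 | 1
  60 | 00111101000101 | 0 | 0
  61 | 01111010001010 | 0 | 0
  62 | 11110100010100 | 1 | 1
  63 | 11101000101001 | 1 | 0
  64 | 11010001010010 | 1 | 0
  65 | 10100010100100 | 1 | 0
  66 | 01000101001000 | 0 | 0
  67 | 10001010010000 | 1 | 0
  68 | 00010100100000 | 0 | 0
  69 | 00101001000000 | 0 | 0
  70 | 01010010000000 | 0 | 0
  71 | 10100100000000 | 1 | 1
  72 | 01001000000001 | 0 | 1
  73 | 10010000000011 | 1 | 0
  74 | 00100000000110 | 0 | 1
  75 | 01000000001101 | 0 | 0
  76 | 10000000011010 | 1 | 0
  77 | 00000000110100 | 0 | 0
  78 | 00000001101000 | 0 | 0
  79 | 00000011010000 | 0 | 1
  80 | 00000110100001 | 0 | 1
  81 | 00001101000011 | 0 | 1
  82 | 00011010000111 | 0 | 0
  83 | 00110100001110 | 0 | 1
  84 | 01101000011101 | 0 | 1
  85 | 11010000111011 | 1 | 1
  86 | 10100001110111 | 1 | 0
  87 | 01000011101110 | 0 | 1
  88 | 10000111011101 | 1 | 0
  89 | 00001110111010 | 0 | 1
  90 | 00011101110101 | 0 | 1
  91 | 00111011101011 | 0 | 1
  92 | 01110111010111 | 0 | 1
  93 | 11101110101111 | 1 | 1
  94 | 11011101011111 | 1 | 0
  95 | 10111010111110 | 1 | 1
  96 | 01110101111101 | 0 | 1
  97 | 11101011111011 | 1 | 1
  98 | 11010111110111 | 1 | 0
  99 | 10101111101110 | 1 | 0
 100 | 01011111011100 | 0 | 0
 101 | 10111110111000 | 1 | 0
 102 | 01111101110000 | 0 | 1
 103 | 11111011100001 | 1 | 0
 104 | 11110111000010 | 1 | 1
 105 | 11101110000101 | 1 | 1
 106 | 11011100001011 | 1 | 0
 107 | 10111000010110 | 1 | 1
 108 | 01110000101101 | 0 | 0
 109 | 11100001011010 | 1 | 0
 110 | 11000010110100 | 1 | 1
 111 | 10000101101001 | 1 | 0
 112 | 00001011010010 | 0 | 1
 113 | 00010110100101 | 0 | 0
 114 | 00101101001010 | 0 | 0
 115 | 01011010010100 | 0 | 0
 116 | 10110100101000 | 1 | 1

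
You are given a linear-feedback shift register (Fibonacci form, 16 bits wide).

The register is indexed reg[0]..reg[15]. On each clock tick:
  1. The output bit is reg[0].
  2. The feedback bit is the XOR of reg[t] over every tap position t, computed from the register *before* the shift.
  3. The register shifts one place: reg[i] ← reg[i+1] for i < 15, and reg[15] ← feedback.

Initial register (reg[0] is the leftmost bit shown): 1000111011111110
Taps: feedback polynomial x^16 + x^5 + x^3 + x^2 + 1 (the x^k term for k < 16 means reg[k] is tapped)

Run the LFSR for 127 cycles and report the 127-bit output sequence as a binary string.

1000111011111110000111010011010100100110111011000101011110110101010000100110001000010100101110000111010010010100100100001111000

k : reg_k → out_k, fb_k
0: 1000111011111110 → 1, fb=0
1: 0001110111111100 → 0, fb=0
2: 0011101111111000 → 0, fb=0
3: 0111011111110000 → 0, fb=1
4: 1110111111100001 → 1, fb=1
5: 1101111111000011 → 1, fb=1
6: 1011111110000111 → 1, fb=0
7: 0111111100001110 → 0, fb=1
8: 1111111000011101 → 1, fb=0
9: 1111110000111010 → 1, fb=0
10: 1111100001110100 → 1, fb=1
11: 1111000011101001 → 1, fb=1
12: 1110000111010011 → 1, fb=0
13: 1100001110100110 → 1, fb=1
14: 1000011101001101 → 1, fb=0
15: 0000111010011010 → 0, fb=1
16: 0001110100110101 → 0, fb=0
17: 0011101001101010 → 0, fb=0
18: 0111010011010100 → 0, fb=1
19: 1110100110101001 → 1, fb=0
20: 1101001101010010 → 1, fb=0
21: 1010011010100100 → 1, fb=1
22: 0100110101001001 → 0, fb=1
23: 1001101010010011 → 1, fb=0
24: 0011010100100110 → 0, fb=1
25: 0110101001001101 → 0, fb=1
26: 1101010010011011 → 1, fb=1
27: 1010100100110111 → 1, fb=0
28: 0101001001101110 → 0, fb=1
29: 1010010011011101 → 1, fb=1
30: 0100100110111011 → 0, fb=0
31: 1001001101110110 → 1, fb=0
32: 0010011011101100 → 0, fb=0
33: 0100110111011000 → 0, fb=1
34: 1001101110110001 → 1, fb=0
35: 0011011101100010 → 0, fb=1
36: 0110111011000101 → 0, fb=0
37: 1101110110001010 → 1, fb=1
38: 1011101100010101 → 1, fb=1
39: 0111011000101011 → 0, fb=1
40: 1110110001010111 → 1, fb=1
41: 1101100010101111 → 1, fb=0
42: 1011000101011110 → 1, fb=1
43: 0110001010111101 → 0, fb=1
44: 1100010101111011 → 1, fb=0
45: 1000101011110110 → 1, fb=1
46: 0001010111101101 → 0, fb=0
47: 0010101111011010 → 0, fb=1
48: 0101011110110101 → 0, fb=0
49: 1010111101101010 → 1, fb=1
50: 0101111011010101 → 0, fb=0
51: 1011110110101010 → 1, fb=0
52: 0111101101010100 → 0, fb=0
53: 1111011010101000 → 1, fb=0
54: 1110110101010000 → 1, fb=1
55: 1101101010100001 → 1, fb=0
56: 1011010101000010 → 1, fb=0
57: 0110101010000100 → 0, fb=1
58: 1101010100001001 → 1, fb=1
59: 1010101000010011 → 1, fb=0
60: 0101010000100110 → 0, fb=0
61: 1010100001001100 → 1, fb=0
62: 0101000010011000 → 0, fb=1
63: 1010000100110001 → 1, fb=0
64: 0100001001100010 → 0, fb=0
65: 1000010011000100 → 1, fb=0
66: 0000100110001000 → 0, fb=0
67: 0001001100010000 → 0, fb=1
68: 0010011000100001 → 0, fb=0
69: 0100110001000010 → 0, fb=1
70: 1001100010000101 → 1, fb=0
71: 0011000100001010 → 0, fb=0
72: 0110001000010100 → 0, fb=1
73: 1100010000101001 → 1, fb=0
74: 1000100001010010 → 1, fb=1
75: 0001000010100101 → 0, fb=1
76: 0010000101001011 → 0, fb=1
77: 0100001010010111 → 0, fb=0
78: 1000010100101110 → 1, fb=0
79: 0000101001011100 → 0, fb=0
80: 0001010010111000 → 0, fb=0
81: 0010100101110000 → 0, fb=1
82: 0101001011100001 → 0, fb=1
83: 1010010111000011 → 1, fb=1
84: 0100101110000111 → 0, fb=0
85: 1001011100001110 → 1, fb=1
86: 0010111000011101 → 0, fb=0
87: 0101110000111010 → 0, fb=0
88: 1011100001110100 → 1, fb=1
89: 0111000011101001 → 0, fb=0
90: 1110000111010010 → 1, fb=0
91: 1100001110100100 → 1, fb=1
92: 1000011101001001 → 1, fb=0
93: 0000111010010010 → 0, fb=1
94: 0001110100100101 → 0, fb=0
95: 0011101001001010 → 0, fb=0
96: 0111010010010100 → 0, fb=1
97: 1110100100101001 → 1, fb=0
98: 1101001001010010 → 1, fb=0
99: 1010010010100100 → 1, fb=1
100: 0100100101001001 → 0, fb=0
101: 1001001010010010 → 1, fb=0
102: 0010010100100100 → 0, fb=0
103: 0100101001001000 → 0, fb=0
104: 1001010010010000 → 1, fb=1
105: 0010100100100001 → 0, fb=1
106: 0101001001000011 → 0, fb=1
107: 1010010010000111 → 1, fb=1
108: 0100100100001111 → 0, fb=0
109: 1001001000011110 → 1, fb=0
110: 0010010000111100 → 0, fb=0
111: 0100100001111000 → 0, fb=0
112: 1001000011110000 → 1, fb=0
113: 0010000111100000 → 0, fb=1
114: 0100001111000001 → 0, fb=0
115: 1000011110000010 → 1, fb=0
116: 0000111100000100 → 0, fb=1
117: 0001111000001001 → 0, fb=0
118: 0011110000010010 → 0, fb=1
119: 0111100000100101 → 0, fb=0
120: 1111000001001010 → 1, fb=1
121: 1110000010010101 → 1, fb=0
122: 1100000100101010 → 1, fb=1
123: 1000001001010101 → 1, fb=1
124: 0000010010101011 → 0, fb=1
125: 0000100101010111 → 0, fb=0
126: 0001001010101110 → 0, fb=1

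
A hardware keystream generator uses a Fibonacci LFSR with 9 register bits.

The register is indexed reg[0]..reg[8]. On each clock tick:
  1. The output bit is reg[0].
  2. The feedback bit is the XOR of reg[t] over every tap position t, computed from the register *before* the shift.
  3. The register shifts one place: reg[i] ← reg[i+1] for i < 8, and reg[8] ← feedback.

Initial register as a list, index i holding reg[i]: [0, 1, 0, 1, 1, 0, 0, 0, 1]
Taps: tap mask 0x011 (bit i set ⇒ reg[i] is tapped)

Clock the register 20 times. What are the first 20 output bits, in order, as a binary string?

tick  register→output (feedback)
  0  010110001→0 (1)
  1  101100011→1 (1)
  2  011000111→0 (0)
  3  110001110→1 (1)
  4  100011101→1 (0)
  5  000111010→0 (1)
  6  001110101→0 (1)
  7  011101011→0 (0)
  8  111010110→1 (0)
  9  110101100→1 (1)
 10  101011001→1 (0)
 11  010110010→0 (1)
 12  101100101→1 (1)
 13  011001011→0 (0)
 14  110010110→1 (0)
 15  100101100→1 (1)
 16  001011001→0 (1)
 17  010110011→0 (1)
 18  101100111→1 (1)
 19  011001111→0 (0)

01011000111010110010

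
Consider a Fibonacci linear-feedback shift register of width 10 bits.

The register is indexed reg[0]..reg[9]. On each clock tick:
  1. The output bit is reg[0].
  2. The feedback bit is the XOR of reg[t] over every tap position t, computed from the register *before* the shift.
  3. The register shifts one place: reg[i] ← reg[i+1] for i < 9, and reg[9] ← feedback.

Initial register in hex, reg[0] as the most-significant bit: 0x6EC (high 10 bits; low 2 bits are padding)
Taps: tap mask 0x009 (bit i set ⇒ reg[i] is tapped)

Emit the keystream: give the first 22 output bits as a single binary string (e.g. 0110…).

tick  register→output (feedback)
  0  0110111011→0 (0)
  1  1101110110→1 (0)
  2  1011101100→1 (0)
  3  0111011000→0 (1)
  4  1110110001→1 (1)
  5  1101100011→1 (0)
  6  1011000110→1 (0)
  7  0110001100→0 (0)
  8  1100011000→1 (1)
  9  1000110001→1 (1)
 10  0001100011→0 (1)
 11  0011000111→0 (1)
 12  0110001111→0 (0)
 13  1100011110→1 (1)
 14  1000111101→1 (1)
 15  0001111011→0 (1)
 16  0011110111→0 (1)
 17  0111101111→0 (1)
 18  1111011111→1 (0)
 19  1110111110→1 (1)
 20  1101111101→1 (0)
 21  1011111010→1 (0)

0110111011000110001111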